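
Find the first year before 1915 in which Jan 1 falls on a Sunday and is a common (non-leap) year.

Jan 1 advances by 2 weekdays after a leap year and by 1 after a common year.
1915: Jan 1 is Friday.
1914: Thursday
1913: Wednesday
1912: Monday (leap)
1911: Sunday
1911 begins on a Sunday and is a common year.

1911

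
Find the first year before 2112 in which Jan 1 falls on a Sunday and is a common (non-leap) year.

Jan 1 advances by 2 weekdays after a leap year and by 1 after a common year.
2112: Jan 1 is Friday (leap).
2111: Thursday
2110: Wednesday
2109: Tuesday
2108: Sunday (leap)
2107: Saturday
2106: Friday
2105: Thursday
2104: Tuesday (leap)
2103: Monday
2102: Sunday
2102 begins on a Sunday and is a common year.

2102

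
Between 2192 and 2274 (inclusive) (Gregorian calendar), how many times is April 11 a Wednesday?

Track April 11's weekday year by year (advancing +1, or +2 across a Feb 29):
  2192: Wed ✓  2193: Thu (+1)  2194: Fri (+1)  2195: Sat (+1)  2196: Mon (+2)
  2197: Tue (+1)  2198: Wed (+1) ✓  2199: Thu (+1)  2200: Fri (+1)  2201: Sat (+1)
  2202: Sun (+1)  2203: Mon (+1)  2204: Wed (+2) ✓  2205: Thu (+1)  … (55 more years) …
  2261: Thu (+1)  2262: Fri (+1)  2263: Sat (+1)  2264: Mon (+2)  2265: Tue (+1)
  2266: Wed (+1) ✓  2267: Thu (+1)  2268: Sat (+2)  2269: Sun (+1)  2270: Mon (+1)
  2271: Tue (+1)  2272: Thu (+2)  2273: Fri (+1)  2274: Sat (+1)
Wednesday years: 2192, 2198, 2204, 2210, 2221, 2227, 2232, 2238, 2249, 2255, 2260, 2266 — 12 in total.

12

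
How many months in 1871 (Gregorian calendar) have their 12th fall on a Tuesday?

2

Check the 12th of each month of 1871: Jan 12: Thu, Feb 12: Sun, Mar 12: Sun, Apr 12: Wed, May 12: Fri, Jun 12: Mon, Jul 12: Wed, Aug 12: Sat, Sep 12: Tue, Oct 12: Thu, Nov 12: Sun, Dec 12: Tue.
Tuesday occurs in September, December — 2 months.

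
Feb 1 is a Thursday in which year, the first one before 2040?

From one year to the next, a fixed date's weekday advances by 1, or by 2 when a Feb 29 lies between the two dates.
2040: February 1 is Wednesday.
2039: Tuesday (−1)
2038: Monday (−1)
2037: Sunday (−1)
2036: Friday (−2)
2035: Thursday (−1)
Feb 1 falls on a Thursday in 2035.

2035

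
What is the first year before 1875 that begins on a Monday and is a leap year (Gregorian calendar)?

Jan 1 advances by 2 weekdays after a leap year and by 1 after a common year.
1875: Jan 1 is Friday.
1874: Thursday
1873: Wednesday
1872: Monday (leap)
1872 begins on a Monday and is a leap year.

1872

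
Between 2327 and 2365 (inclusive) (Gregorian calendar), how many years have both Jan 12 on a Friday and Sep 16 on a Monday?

1

Check each year's weekday for Jan 12 and Sep 16:
  2327: Wed/Fri  2328: Thu/Sun  2329: Sat/Mon  2330: Sun/Tue  2331: Mon/Wed  2332: Tue/Fri  2333: Thu/Sat  2334: Fri/Sun  2335: Sat/Mon  2336: Sun/Wed  2337: Tue/Thu  2338: Wed/Fri  2339: Thu/Sat  2340: Fri/Mon ✓  …(11 more)…  2352: Sat/Tue  2353: Mon/Wed  2354: Tue/Thu  2355: Wed/Fri  2356: Thu/Sun  2357: Sat/Mon  2358: Sun/Tue  2359: Mon/Wed  2360: Tue/Fri  2361: Thu/Sat  2362: Fri/Sun  2363: Sat/Mon  2364: Sun/Wed  2365: Tue/Thu
Both conditions hold in: 2340 — 1.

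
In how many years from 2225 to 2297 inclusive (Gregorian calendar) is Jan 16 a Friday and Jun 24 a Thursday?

2

Check each year's weekday for Jan 16 and Jun 24:
  2225: Sun/Fri  2226: Mon/Sat  2227: Tue/Sun  2228: Wed/Tue  2229: Fri/Wed  2230: Sat/Thu  2231: Sun/Fri  2232: Mon/Sun  2233: Wed/Mon  2234: Thu/Tue  2235: Fri/Wed  2236: Sat/Fri  2237: Mon/Sat  2238: Tue/Sun  …(45 more)…  2284: Wed/Tue  2285: Fri/Wed  2286: Sat/Thu  2287: Sun/Fri  2288: Mon/Sun  2289: Wed/Mon  2290: Thu/Tue  2291: Fri/Wed  2292: Sat/Fri  2293: Mon/Sat  2294: Tue/Sun  2295: Wed/Mon  2296: Thu/Wed  2297: Sat/Thu
Both conditions hold in: 2252, 2280 — 2.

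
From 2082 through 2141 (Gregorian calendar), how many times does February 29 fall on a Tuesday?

Leap years in 2082–2141: 14 of them.
Feb 29 weekday advances by 5 (mod 7) from one leap year to the next four years later (or differs when a century non-leap intervenes).
Leap-day weekdays: 2084:Tue✓ 2088:Sun 2092:Fri 2096:Wed 2104:Fri 2108:Wed 2112:Mon 2116:Sat 2120:Thu 2124:Tue✓ 2128:Sun 2132:Fri 2136:Wed 2140:Mon
Tuesday: 2084, 2124 → 2.

2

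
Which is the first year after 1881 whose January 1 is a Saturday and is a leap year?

1916

Jan 1 advances by 2 weekdays after a leap year and by 1 after a common year.
1881: Jan 1 is Saturday.
1882: Sunday
1883: Monday
1884: Tuesday (leap)
1885: Thursday
1886: Friday
1887: Saturday
1888: Sunday (leap)
1889: Tuesday
1890: Wednesday
1891: Thursday
1892: Friday (leap)
1893: Sunday
1894: Monday
1895: Tuesday
1896: Wednesday (leap)
1897: Friday
1898: Saturday
1899: Sunday
1900: Monday
1901: Tuesday
1902: Wednesday
1903: Thursday
1904: Friday (leap)
1905: Sunday
1906: Monday
1907: Tuesday
1908: Wednesday (leap)
1909: Friday
1910: Saturday
1911: Sunday
1912: Monday (leap)
1913: Wednesday
1914: Thursday
1915: Friday
1916: Saturday (leap)
1916 begins on a Saturday and is a leap year.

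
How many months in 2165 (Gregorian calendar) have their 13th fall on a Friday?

2

Check the 13th of each month of 2165: Jan 13: Sun, Feb 13: Wed, Mar 13: Wed, Apr 13: Sat, May 13: Mon, Jun 13: Thu, Jul 13: Sat, Aug 13: Tue, Sep 13: Fri, Oct 13: Sun, Nov 13: Wed, Dec 13: Fri.
Friday occurs in September, December — 2 months.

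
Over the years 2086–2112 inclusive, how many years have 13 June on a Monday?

5

Track 13 June's weekday year by year (advancing +1, or +2 across a Feb 29):
  2086: Thu  2087: Fri (+1)  2088: Sun (+2)  2089: Mon (+1) ✓  2090: Tue (+1)
  2091: Wed (+1)  2092: Fri (+2)  2093: Sat (+1)  2094: Sun (+1)  2095: Mon (+1) ✓
  2096: Wed (+2)  2097: Thu (+1)  2098: Fri (+1)  2099: Sat (+1)  2100: Sun (+1)
  2101: Mon (+1) ✓  2102: Tue (+1)  2103: Wed (+1)  2104: Fri (+2)  2105: Sat (+1)
  2106: Sun (+1)  2107: Mon (+1) ✓  2108: Wed (+2)  2109: Thu (+1)  2110: Fri (+1)
  2111: Sat (+1)  2112: Mon (+2) ✓
Monday years: 2089, 2095, 2101, 2107, 2112 — 5 in total.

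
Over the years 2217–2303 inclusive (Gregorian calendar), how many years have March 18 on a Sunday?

13

Track March 18's weekday year by year (advancing +1, or +2 across a Feb 29):
  2217: Tue  2218: Wed (+1)  2219: Thu (+1)  2220: Sat (+2)  2221: Sun (+1) ✓
  2222: Mon (+1)  2223: Tue (+1)  2224: Thu (+2)  2225: Fri (+1)  2226: Sat (+1)
  2227: Sun (+1) ✓  2228: Tue (+2)  2229: Wed (+1)  2230: Thu (+1)  … (59 more years) …
  2290: Tue (+1)  2291: Wed (+1)  2292: Fri (+2)  2293: Sat (+1)  2294: Sun (+1) ✓
  2295: Mon (+1)  2296: Wed (+2)  2297: Thu (+1)  2298: Fri (+1)  2299: Sat (+1)
  2300: Sun (+1) ✓  2301: Mon (+1)  2302: Tue (+1)  2303: Wed (+1)
Sunday years: 2221, 2227, 2232, 2238, 2249, 2255, 2260, 2266, 2277, 2283, 2288, 2294, 2300 — 13 in total.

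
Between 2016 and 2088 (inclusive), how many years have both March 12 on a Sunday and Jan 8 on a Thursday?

Check each year's weekday for March 12 and Jan 8:
  2016: Sat/Fri  2017: Sun/Sun  2018: Mon/Mon  2019: Tue/Tue  2020: Thu/Wed  2021: Fri/Fri  2022: Sat/Sat  2023: Sun/Sun  2024: Tue/Mon  2025: Wed/Wed  2026: Thu/Thu  2027: Fri/Fri  2028: Sun/Sat  2029: Mon/Mon  …(45 more)…  2075: Tue/Tue  2076: Thu/Wed  2077: Fri/Fri  2078: Sat/Sat  2079: Sun/Sun  2080: Tue/Mon  2081: Wed/Wed  2082: Thu/Thu  2083: Fri/Fri  2084: Sun/Sat  2085: Mon/Mon  2086: Tue/Tue  2087: Wed/Wed  2088: Fri/Thu
Both conditions hold in: no year — 0.

0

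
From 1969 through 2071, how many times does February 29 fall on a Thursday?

Leap years in 1969–2071: 25 of them.
Feb 29 weekday advances by 5 (mod 7) from one leap year to the next four years later (or differs when a century non-leap intervenes).
Leap-day weekdays: 1972:Tue 1976:Sun 1980:Fri 1984:Wed 1988:Mon 1992:Sat 1996:Thu✓ 2000:Tue 2004:Sun 2008:Fri 2012:Wed 2016:Mon 2020:Sat 2024:Thu✓ 2028:Tue 2032:Sun 2036:Fri 2040:Wed 2044:Mon 2048:Sat 2052:Thu✓ 2056:Tue 2060:Sun 2064:Fri 2068:Wed
Thursday: 1996, 2024, 2052 → 3.

3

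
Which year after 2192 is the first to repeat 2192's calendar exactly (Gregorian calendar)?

Two years share a calendar iff Jan 1 falls on the same weekday and both are leap or both are common. 2192: Jan 1 is Sunday, leap year.
2193: Jan 1 Tuesday, common
2194: Jan 1 Wednesday, common
2195: Jan 1 Thursday, common
2196: Jan 1 Friday, leap
2197: Jan 1 Sunday, common
2198: Jan 1 Monday, common
2199: Jan 1 Tuesday, common
2200: Jan 1 Wednesday, common
2201: Jan 1 Thursday, common
2202: Jan 1 Friday, common
2203: Jan 1 Saturday, common
2204: Jan 1 Sunday, leap
2204 matches on both conditions.

2204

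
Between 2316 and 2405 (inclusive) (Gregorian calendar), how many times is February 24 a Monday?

13

Track February 24's weekday year by year (advancing +1, or +2 across a Feb 29):
  2316: Thu  2317: Sat (+2)  2318: Sun (+1)  2319: Mon (+1) ✓  2320: Tue (+1)
  2321: Thu (+2)  2322: Fri (+1)  2323: Sat (+1)  2324: Sun (+1)  2325: Tue (+2)
  2326: Wed (+1)  2327: Thu (+1)  2328: Fri (+1)  2329: Sun (+2)  … (62 more years) …
  2392: Mon (+1) ✓  2393: Wed (+2)  2394: Thu (+1)  2395: Fri (+1)  2396: Sat (+1)
  2397: Mon (+2) ✓  2398: Tue (+1)  2399: Wed (+1)  2400: Thu (+1)  2401: Sat (+2)
  2402: Sun (+1)  2403: Mon (+1) ✓  2404: Tue (+1)  2405: Thu (+2)
Monday years: 2319, 2330, 2336, 2341, 2347, 2358, 2364, 2369, 2375, 2386, 2392, 2397, 2403 — 13 in total.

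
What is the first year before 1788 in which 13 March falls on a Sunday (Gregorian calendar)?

1785

From one year to the next, a fixed date's weekday advances by 1, or by 2 when a Feb 29 lies between the two dates.
1788: March 13 is Thursday.
1787: Tuesday (−2)
1786: Monday (−1)
1785: Sunday (−1)
13 March falls on a Sunday in 1785.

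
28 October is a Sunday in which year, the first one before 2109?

From one year to the next, a fixed date's weekday advances by 1, or by 2 when a Feb 29 lies between the two dates.
2109: October 28 is Monday.
2108: Sunday (−1)
28 October falls on a Sunday in 2108.

2108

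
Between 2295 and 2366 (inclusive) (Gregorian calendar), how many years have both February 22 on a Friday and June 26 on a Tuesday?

0

Check each year's weekday for February 22 and June 26:
  2295: Fri/Wed  2296: Sat/Fri  2297: Mon/Sat  2298: Tue/Sun  2299: Wed/Mon  2300: Thu/Tue  2301: Fri/Wed  2302: Sat/Thu  2303: Sun/Fri  2304: Mon/Sun  2305: Wed/Mon  2306: Thu/Tue  2307: Fri/Wed  2308: Sat/Fri  …(44 more)…  2353: Sun/Fri  2354: Mon/Sat  2355: Tue/Sun  2356: Wed/Tue  2357: Fri/Wed  2358: Sat/Thu  2359: Sun/Fri  2360: Mon/Sun  2361: Wed/Mon  2362: Thu/Tue  2363: Fri/Wed  2364: Sat/Fri  2365: Mon/Sat  2366: Tue/Sun
Both conditions hold in: no year — 0.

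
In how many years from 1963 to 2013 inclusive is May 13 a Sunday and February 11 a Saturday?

Check each year's weekday for May 13 and February 11:
  1963: Mon/Mon  1964: Wed/Tue  1965: Thu/Thu  1966: Fri/Fri  1967: Sat/Sat  1968: Mon/Sun  1969: Tue/Tue  1970: Wed/Wed  1971: Thu/Thu  1972: Sat/Fri  1973: Sun/Sun  1974: Mon/Mon  1975: Tue/Tue  1976: Thu/Wed  …(23 more)…  2000: Sat/Fri  2001: Sun/Sun  2002: Mon/Mon  2003: Tue/Tue  2004: Thu/Wed  2005: Fri/Fri  2006: Sat/Sat  2007: Sun/Sun  2008: Tue/Mon  2009: Wed/Wed  2010: Thu/Thu  2011: Fri/Fri  2012: Sun/Sat ✓  2013: Mon/Mon
Both conditions hold in: 1984, 2012 — 2.

2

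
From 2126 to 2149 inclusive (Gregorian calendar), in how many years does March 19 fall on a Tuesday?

4

Track March 19's weekday year by year (advancing +1, or +2 across a Feb 29):
  2126: Tue ✓  2127: Wed (+1)  2128: Fri (+2)  2129: Sat (+1)  2130: Sun (+1)
  2131: Mon (+1)  2132: Wed (+2)  2133: Thu (+1)  2134: Fri (+1)  2135: Sat (+1)
  2136: Mon (+2)  2137: Tue (+1) ✓  2138: Wed (+1)  2139: Thu (+1)  2140: Sat (+2)
  2141: Sun (+1)  2142: Mon (+1)  2143: Tue (+1) ✓  2144: Thu (+2)  2145: Fri (+1)
  2146: Sat (+1)  2147: Sun (+1)  2148: Tue (+2) ✓  2149: Wed (+1)
Tuesday years: 2126, 2137, 2143, 2148 — 4 in total.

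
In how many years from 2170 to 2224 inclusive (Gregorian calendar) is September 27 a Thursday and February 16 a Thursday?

2

Check each year's weekday for September 27 and February 16:
  2170: Thu/Fri  2171: Fri/Sat  2172: Sun/Sun  2173: Mon/Tue  2174: Tue/Wed  2175: Wed/Thu  2176: Fri/Fri  2177: Sat/Sun  2178: Sun/Mon  2179: Mon/Tue  2180: Wed/Wed  2181: Thu/Fri  2182: Fri/Sat  2183: Sat/Sun  …(27 more)…  2211: Fri/Sat  2212: Sun/Sun  2213: Mon/Tue  2214: Tue/Wed  2215: Wed/Thu  2216: Fri/Fri  2217: Sat/Sun  2218: Sun/Mon  2219: Mon/Tue  2220: Wed/Wed  2221: Thu/Fri  2222: Fri/Sat  2223: Sat/Sun  2224: Mon/Mon
Both conditions hold in: 2192, 2204 — 2.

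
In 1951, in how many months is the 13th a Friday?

2

Check the 13th of each month of 1951: Jan 13: Sat, Feb 13: Tue, Mar 13: Tue, Apr 13: Fri, May 13: Sun, Jun 13: Wed, Jul 13: Fri, Aug 13: Mon, Sep 13: Thu, Oct 13: Sat, Nov 13: Tue, Dec 13: Thu.
Friday occurs in April, July — 2 months.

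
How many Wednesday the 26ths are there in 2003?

3

Check the 26th of each month of 2003: Jan 26: Sun, Feb 26: Wed, Mar 26: Wed, Apr 26: Sat, May 26: Mon, Jun 26: Thu, Jul 26: Sat, Aug 26: Tue, Sep 26: Fri, Oct 26: Sun, Nov 26: Wed, Dec 26: Fri.
Wednesday occurs in February, March, November — 3 months.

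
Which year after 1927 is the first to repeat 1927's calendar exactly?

Two years share a calendar iff Jan 1 falls on the same weekday and both are leap or both are common. 1927: Jan 1 is Saturday, common year.
1928: Jan 1 Sunday, leap
1929: Jan 1 Tuesday, common
1930: Jan 1 Wednesday, common
1931: Jan 1 Thursday, common
1932: Jan 1 Friday, leap
1933: Jan 1 Sunday, common
1934: Jan 1 Monday, common
1935: Jan 1 Tuesday, common
1936: Jan 1 Wednesday, leap
1937: Jan 1 Friday, common
1938: Jan 1 Saturday, common
1938 matches on both conditions.

1938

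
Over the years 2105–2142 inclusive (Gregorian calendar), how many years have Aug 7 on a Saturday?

Track Aug 7's weekday year by year (advancing +1, or +2 across a Feb 29):
  2105: Fri  2106: Sat (+1) ✓  2107: Sun (+1)  2108: Tue (+2)  2109: Wed (+1)
  2110: Thu (+1)  2111: Fri (+1)  2112: Sun (+2)  2113: Mon (+1)  2114: Tue (+1)
  2115: Wed (+1)  2116: Fri (+2)  2117: Sat (+1) ✓  2118: Sun (+1)  … (10 more years) …
  2129: Sun (+1)  2130: Mon (+1)  2131: Tue (+1)  2132: Thu (+2)  2133: Fri (+1)
  2134: Sat (+1) ✓  2135: Sun (+1)  2136: Tue (+2)  2137: Wed (+1)  2138: Thu (+1)
  2139: Fri (+1)  2140: Sun (+2)  2141: Mon (+1)  2142: Tue (+1)
Saturday years: 2106, 2117, 2123, 2128, 2134 — 5 in total.

5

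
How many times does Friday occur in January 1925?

January 1925 has 31 days and begins on Thursday.
The first Friday is January 2.
Fridays fall on 2, 9, 16, 23, 30 — that's 5.

5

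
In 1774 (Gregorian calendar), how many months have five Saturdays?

5

A month of length L has five Saturdays iff its first Saturday is on day ≤ L−28 (so day 1–3 in a 31-day month, 1–2 in a 30-day month, day 1 in a leap February).
Checking each month of 1774: Jan starts Sat (31d) ✓; Feb starts Tue (28d); Mar starts Tue (31d); Apr starts Fri (30d) ✓; May starts Sun (31d); Jun starts Wed (30d); Jul starts Fri (31d) ✓; Aug starts Mon (31d); Sep starts Thu (30d); Oct starts Sat (31d) ✓; Nov starts Tue (30d); Dec starts Thu (31d) ✓.
Five-Saturday months: January, April, July, October, December → 5.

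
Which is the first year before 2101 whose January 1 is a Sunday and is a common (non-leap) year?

Jan 1 advances by 2 weekdays after a leap year and by 1 after a common year.
2101: Jan 1 is Saturday.
2100: Friday
2099: Thursday
2098: Wednesday
2097: Tuesday
2096: Sunday (leap)
2095: Saturday
2094: Friday
2093: Thursday
2092: Tuesday (leap)
2091: Monday
2090: Sunday
2090 begins on a Sunday and is a common year.

2090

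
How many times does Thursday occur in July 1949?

July 1949 has 31 days and begins on Friday.
The first Thursday is July 7.
Thursdays fall on 7, 14, 21, 28 — that's 4.

4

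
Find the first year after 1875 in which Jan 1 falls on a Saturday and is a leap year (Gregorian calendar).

Jan 1 advances by 2 weekdays after a leap year and by 1 after a common year.
1875: Jan 1 is Friday.
1876: Saturday (leap)
1876 begins on a Saturday and is a leap year.

1876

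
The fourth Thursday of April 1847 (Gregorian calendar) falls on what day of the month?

22

April 1, 1847 is a Thursday, so the first Thursday is the 1st.
The fourth Thursday is 1 + 21 = 22.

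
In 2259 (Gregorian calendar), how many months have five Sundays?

4

A month of length L has five Sundays iff its first Sunday is on day ≤ L−28 (so day 1–3 in a 31-day month, 1–2 in a 30-day month, day 1 in a leap February).
Checking each month of 2259: Jan starts Sat (31d) ✓; Feb starts Tue (28d); Mar starts Tue (31d); Apr starts Fri (30d); May starts Sun (31d) ✓; Jun starts Wed (30d); Jul starts Fri (31d) ✓; Aug starts Mon (31d); Sep starts Thu (30d); Oct starts Sat (31d) ✓; Nov starts Tue (30d); Dec starts Thu (31d).
Five-Sunday months: January, May, July, October → 4.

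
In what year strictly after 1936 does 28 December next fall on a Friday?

1945

From one year to the next, a fixed date's weekday advances by 1, or by 2 when a Feb 29 lies between the two dates.
1936: December 28 is Monday.
1937: Tuesday (+1)
1938: Wednesday (+1)
1939: Thursday (+1)
1940: Saturday (+2)
1941: Sunday (+1)
1942: Monday (+1)
1943: Tuesday (+1)
1944: Thursday (+2)
1945: Friday (+1)
28 December falls on a Friday in 1945.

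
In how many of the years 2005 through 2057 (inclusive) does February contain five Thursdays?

February has 28 days (29 in leap years); it has five Thursdays when Thursday falls among the first (month-length − 28) days — i.e. when February 1 is Thursday in a leap year (never in a common year).
February 1 by year: 2005:Tue 2006:Wed 2007:Thu 2008:Fri 2009:Sun 2010:Mon 2011:Tue 2012:Wed 2013:Fri 2014:Sat 2015:Sun 2016:Mon 2017:Wed 2018:Thu 2019:Fri …(23 more)… 2043:Sun 2044:Mon 2045:Wed 2046:Thu 2047:Fri 2048:Sat 2049:Mon 2050:Tue 2051:Wed 2052:Thu✓ 2053:Sat 2054:Sun 2055:Mon 2056:Tue 2057:Thu
Years with five Thursdays: 2024, 2052 → 2.

2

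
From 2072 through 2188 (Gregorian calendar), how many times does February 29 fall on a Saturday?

4

Leap years in 2072–2188: 29 of them.
Feb 29 weekday advances by 5 (mod 7) from one leap year to the next four years later (or differs when a century non-leap intervenes).
Leap-day weekdays: 2072:Mon 2076:Sat✓ 2080:Thu 2084:Tue 2088:Sun 2092:Fri 2096:Wed 2104:Fri 2108:Wed 2112:Mon 2116:Sat✓ 2120:Thu 2124:Tue …(3 more)… 2140:Mon 2144:Sat✓ 2148:Thu 2152:Tue 2156:Sun 2160:Fri 2164:Wed 2168:Mon 2172:Sat✓ 2176:Thu 2180:Tue 2184:Sun 2188:Fri
Saturday: 2076, 2116, 2144, 2172 → 4.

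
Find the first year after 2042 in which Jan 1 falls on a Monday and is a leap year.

2052

Jan 1 advances by 2 weekdays after a leap year and by 1 after a common year.
2042: Jan 1 is Wednesday.
2043: Thursday
2044: Friday (leap)
2045: Sunday
2046: Monday
2047: Tuesday
2048: Wednesday (leap)
2049: Friday
2050: Saturday
2051: Sunday
2052: Monday (leap)
2052 begins on a Monday and is a leap year.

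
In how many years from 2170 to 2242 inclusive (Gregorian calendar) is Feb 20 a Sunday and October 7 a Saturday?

Check each year's weekday for Feb 20 and October 7:
  2170: Tue/Sun  2171: Wed/Mon  2172: Thu/Wed  2173: Sat/Thu  2174: Sun/Fri  2175: Mon/Sat  2176: Tue/Mon  2177: Thu/Tue  2178: Fri/Wed  2179: Sat/Thu  2180: Sun/Sat ✓  2181: Tue/Sun  2182: Wed/Mon  2183: Thu/Tue  …(45 more)…  2229: Fri/Wed  2230: Sat/Thu  2231: Sun/Fri  2232: Mon/Sun  2233: Wed/Mon  2234: Thu/Tue  2235: Fri/Wed  2236: Sat/Fri  2237: Mon/Sat  2238: Tue/Sun  2239: Wed/Mon  2240: Thu/Wed  2241: Sat/Thu  2242: Sun/Fri
Both conditions hold in: 2180, 2220 — 2.

2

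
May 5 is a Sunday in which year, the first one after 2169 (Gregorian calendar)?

From one year to the next, a fixed date's weekday advances by 1, or by 2 when a Feb 29 lies between the two dates.
2169: May 5 is Friday.
2170: Saturday (+1)
2171: Sunday (+1)
May 5 falls on a Sunday in 2171.

2171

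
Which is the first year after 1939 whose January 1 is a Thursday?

Jan 1 advances by 2 weekdays after a leap year and by 1 after a common year.
1939: Jan 1 is Sunday.
1940: Monday (leap)
1941: Wednesday
1942: Thursday
1942 begins on a Thursday

1942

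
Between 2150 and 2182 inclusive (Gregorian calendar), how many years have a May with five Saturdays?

14

May has 31 days; it has five Saturdays when Saturday falls among the first (month-length − 28) days — i.e. when May 1 is one of Saturday/Friday/Thursday.
May 1 by year: 2150:Fri✓ 2151:Sat✓ 2152:Mon 2153:Tue 2154:Wed 2155:Thu✓ 2156:Sat✓ 2157:Sun 2158:Mon 2159:Tue 2160:Thu✓ 2161:Fri✓ 2162:Sat✓ 2163:Sun 2164:Tue …(3 more)… 2168:Sun 2169:Mon 2170:Tue 2171:Wed 2172:Fri✓ 2173:Sat✓ 2174:Sun 2175:Mon 2176:Wed 2177:Thu✓ 2178:Fri✓ 2179:Sat✓ 2180:Mon 2181:Tue 2182:Wed
Years with five Saturdays: 2150, 2151, 2155, 2156, 2160, 2161, 2162, 2166, 2167, 2172, 2173, 2177, 2178, 2179 → 14.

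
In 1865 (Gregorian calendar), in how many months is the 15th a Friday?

2

Check the 15th of each month of 1865: Jan 15: Sun, Feb 15: Wed, Mar 15: Wed, Apr 15: Sat, May 15: Mon, Jun 15: Thu, Jul 15: Sat, Aug 15: Tue, Sep 15: Fri, Oct 15: Sun, Nov 15: Wed, Dec 15: Fri.
Friday occurs in September, December — 2 months.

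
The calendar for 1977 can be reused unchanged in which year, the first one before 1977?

Two years share a calendar iff Jan 1 falls on the same weekday and both are leap or both are common. 1977: Jan 1 is Saturday, common year.
1976: Jan 1 Thursday, leap
1975: Jan 1 Wednesday, common
1974: Jan 1 Tuesday, common
1973: Jan 1 Monday, common
1972: Jan 1 Saturday, leap
1971: Jan 1 Friday, common
1970: Jan 1 Thursday, common
1969: Jan 1 Wednesday, common
1968: Jan 1 Monday, leap
1967: Jan 1 Sunday, common
1966: Jan 1 Saturday, common
1966 matches on both conditions.

1966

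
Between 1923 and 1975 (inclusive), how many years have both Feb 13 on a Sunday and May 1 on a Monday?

Check each year's weekday for Feb 13 and May 1:
  1923: Tue/Tue  1924: Wed/Thu  1925: Fri/Fri  1926: Sat/Sat  1927: Sun/Sun  1928: Mon/Tue  1929: Wed/Wed  1930: Thu/Thu  1931: Fri/Fri  1932: Sat/Sun  1933: Mon/Mon  1934: Tue/Tue  1935: Wed/Wed  1936: Thu/Fri  …(25 more)…  1962: Tue/Tue  1963: Wed/Wed  1964: Thu/Fri  1965: Sat/Sat  1966: Sun/Sun  1967: Mon/Mon  1968: Tue/Wed  1969: Thu/Thu  1970: Fri/Fri  1971: Sat/Sat  1972: Sun/Mon ✓  1973: Tue/Tue  1974: Wed/Wed  1975: Thu/Thu
Both conditions hold in: 1944, 1972 — 2.

2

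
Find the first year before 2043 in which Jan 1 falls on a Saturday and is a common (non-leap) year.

Jan 1 advances by 2 weekdays after a leap year and by 1 after a common year.
2043: Jan 1 is Thursday.
2042: Wednesday
2041: Tuesday
2040: Sunday (leap)
2039: Saturday
2039 begins on a Saturday and is a common year.

2039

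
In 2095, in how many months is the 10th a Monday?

Check the 10th of each month of 2095: Jan 10: Mon, Feb 10: Thu, Mar 10: Thu, Apr 10: Sun, May 10: Tue, Jun 10: Fri, Jul 10: Sun, Aug 10: Wed, Sep 10: Sat, Oct 10: Mon, Nov 10: Thu, Dec 10: Sat.
Monday occurs in January, October — 2 months.

2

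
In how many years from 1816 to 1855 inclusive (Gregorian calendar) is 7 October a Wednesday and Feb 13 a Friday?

Check each year's weekday for 7 October and Feb 13:
  1816: Mon/Tue  1817: Tue/Thu  1818: Wed/Fri ✓  1819: Thu/Sat  1820: Sat/Sun  1821: Sun/Tue  1822: Mon/Wed  1823: Tue/Thu  1824: Thu/Fri  1825: Fri/Sun  1826: Sat/Mon  1827: Sun/Tue  1828: Tue/Wed  1829: Wed/Fri ✓  …(12 more)…  1842: Fri/Sun  1843: Sat/Mon  1844: Mon/Tue  1845: Tue/Thu  1846: Wed/Fri ✓  1847: Thu/Sat  1848: Sat/Sun  1849: Sun/Tue  1850: Mon/Wed  1851: Tue/Thu  1852: Thu/Fri  1853: Fri/Sun  1854: Sat/Mon  1855: Sun/Tue
Both conditions hold in: 1818, 1829, 1835, 1846 — 4.

4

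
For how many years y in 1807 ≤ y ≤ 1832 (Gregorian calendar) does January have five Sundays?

12

January has 31 days; it has five Sundays when Sunday falls among the first (month-length − 28) days — i.e. when January 1 is one of Sunday/Saturday/Friday.
January 1 by year: 1807:Thu 1808:Fri✓ 1809:Sun✓ 1810:Mon 1811:Tue 1812:Wed 1813:Fri✓ 1814:Sat✓ 1815:Sun✓ 1816:Mon 1817:Wed 1818:Thu 1819:Fri✓ 1820:Sat✓ 1821:Mon 1822:Tue 1823:Wed 1824:Thu 1825:Sat✓ 1826:Sun✓ 1827:Mon 1828:Tue 1829:Thu 1830:Fri✓ 1831:Sat✓ 1832:Sun✓
Years with five Sundays: 1808, 1809, 1813, 1814, 1815, 1819, 1820, 1825, 1826, 1830, 1831, 1832 → 12.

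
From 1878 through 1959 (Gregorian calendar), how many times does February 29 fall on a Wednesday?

3

Leap years in 1878–1959: 19 of them.
Feb 29 weekday advances by 5 (mod 7) from one leap year to the next four years later (or differs when a century non-leap intervenes).
Leap-day weekdays: 1880:Sun 1884:Fri 1888:Wed✓ 1892:Mon 1896:Sat 1904:Mon 1908:Sat 1912:Thu 1916:Tue 1920:Sun 1924:Fri 1928:Wed✓ 1932:Mon 1936:Sat 1940:Thu 1944:Tue 1948:Sun 1952:Fri 1956:Wed✓
Wednesday: 1888, 1928, 1956 → 3.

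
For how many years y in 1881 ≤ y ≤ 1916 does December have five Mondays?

December has 31 days; it has five Mondays when Monday falls among the first (month-length − 28) days — i.e. when December 1 is one of Monday/Sunday/Saturday.
December 1 by year: 1881:Thu 1882:Fri 1883:Sat✓ 1884:Mon✓ 1885:Tue 1886:Wed 1887:Thu 1888:Sat✓ 1889:Sun✓ 1890:Mon✓ 1891:Tue 1892:Thu 1893:Fri 1894:Sat✓ 1895:Sun✓ …(6 more)… 1902:Mon✓ 1903:Tue 1904:Thu 1905:Fri 1906:Sat✓ 1907:Sun✓ 1908:Tue 1909:Wed 1910:Thu 1911:Fri 1912:Sun✓ 1913:Mon✓ 1914:Tue 1915:Wed 1916:Fri
Years with five Mondays: 1883, 1884, 1888, 1889, 1890, 1894, 1895, 1900, 1901, 1902, 1906, 1907, 1912, 1913 → 14.

14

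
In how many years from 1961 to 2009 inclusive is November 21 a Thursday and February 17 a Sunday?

Check each year's weekday for November 21 and February 17:
  1961: Tue/Fri  1962: Wed/Sat  1963: Thu/Sun ✓  1964: Sat/Mon  1965: Sun/Wed  1966: Mon/Thu  1967: Tue/Fri  1968: Thu/Sat  1969: Fri/Mon  1970: Sat/Tue  1971: Sun/Wed  1972: Tue/Thu  1973: Wed/Sat  1974: Thu/Sun ✓  …(21 more)…  1996: Thu/Sat  1997: Fri/Mon  1998: Sat/Tue  1999: Sun/Wed  2000: Tue/Thu  2001: Wed/Sat  2002: Thu/Sun ✓  2003: Fri/Mon  2004: Sun/Tue  2005: Mon/Thu  2006: Tue/Fri  2007: Wed/Sat  2008: Fri/Sun  2009: Sat/Tue
Both conditions hold in: 1963, 1974, 1985, 1991, 2002 — 5.

5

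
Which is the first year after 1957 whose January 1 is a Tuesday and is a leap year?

Jan 1 advances by 2 weekdays after a leap year and by 1 after a common year.
1957: Jan 1 is Tuesday.
1958: Wednesday
1959: Thursday
1960: Friday (leap)
1961: Sunday
1962: Monday
1963: Tuesday
1964: Wednesday (leap)
1965: Friday
1966: Saturday
1967: Sunday
1968: Monday (leap)
1969: Wednesday
1970: Thursday
1971: Friday
1972: Saturday (leap)
1973: Monday
1974: Tuesday
1975: Wednesday
1976: Thursday (leap)
1977: Saturday
1978: Sunday
1979: Monday
1980: Tuesday (leap)
1980 begins on a Tuesday and is a leap year.

1980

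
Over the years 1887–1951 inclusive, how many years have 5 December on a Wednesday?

Track 5 December's weekday year by year (advancing +1, or +2 across a Feb 29):
  1887: Mon  1888: Wed (+2) ✓  1889: Thu (+1)  1890: Fri (+1)  1891: Sat (+1)
  1892: Mon (+2)  1893: Tue (+1)  1894: Wed (+1) ✓  1895: Thu (+1)  1896: Sat (+2)
  1897: Sun (+1)  1898: Mon (+1)  1899: Tue (+1)  1900: Wed (+1) ✓  … (37 more years) …
  1938: Mon (+1)  1939: Tue (+1)  1940: Thu (+2)  1941: Fri (+1)  1942: Sat (+1)
  1943: Sun (+1)  1944: Tue (+2)  1945: Wed (+1) ✓  1946: Thu (+1)  1947: Fri (+1)
  1948: Sun (+2)  1949: Mon (+1)  1950: Tue (+1)  1951: Wed (+1) ✓
Wednesday years: 1888, 1894, 1900, 1906, 1917, 1923, 1928, 1934, 1945, 1951 — 10 in total.

10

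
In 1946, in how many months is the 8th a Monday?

2

Check the 8th of each month of 1946: Jan 8: Tue, Feb 8: Fri, Mar 8: Fri, Apr 8: Mon, May 8: Wed, Jun 8: Sat, Jul 8: Mon, Aug 8: Thu, Sep 8: Sun, Oct 8: Tue, Nov 8: Fri, Dec 8: Sun.
Monday occurs in April, July — 2 months.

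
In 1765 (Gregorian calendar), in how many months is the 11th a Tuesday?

1

Check the 11th of each month of 1765: Jan 11: Fri, Feb 11: Mon, Mar 11: Mon, Apr 11: Thu, May 11: Sat, Jun 11: Tue, Jul 11: Thu, Aug 11: Sun, Sep 11: Wed, Oct 11: Fri, Nov 11: Mon, Dec 11: Wed.
Tuesday occurs in June — 1 month.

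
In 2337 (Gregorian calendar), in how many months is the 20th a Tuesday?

Check the 20th of each month of 2337: Jan 20: Wed, Feb 20: Sat, Mar 20: Sat, Apr 20: Tue, May 20: Thu, Jun 20: Sun, Jul 20: Tue, Aug 20: Fri, Sep 20: Mon, Oct 20: Wed, Nov 20: Sat, Dec 20: Mon.
Tuesday occurs in April, July — 2 months.

2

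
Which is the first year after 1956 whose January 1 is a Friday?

Jan 1 advances by 2 weekdays after a leap year and by 1 after a common year.
1956: Jan 1 is Sunday (leap).
1957: Tuesday
1958: Wednesday
1959: Thursday
1960: Friday (leap)
1960 begins on a Friday

1960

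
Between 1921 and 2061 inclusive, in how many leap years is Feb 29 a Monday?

Leap years in 1921–2061: 35 of them.
Feb 29 weekday advances by 5 (mod 7) from one leap year to the next four years later (or differs when a century non-leap intervenes).
Leap-day weekdays: 1924:Fri 1928:Wed 1932:Mon✓ 1936:Sat 1940:Thu 1944:Tue 1948:Sun 1952:Fri 1956:Wed 1960:Mon✓ 1964:Sat 1968:Thu 1972:Tue …(9 more)… 2012:Wed 2016:Mon✓ 2020:Sat 2024:Thu 2028:Tue 2032:Sun 2036:Fri 2040:Wed 2044:Mon✓ 2048:Sat 2052:Thu 2056:Tue 2060:Sun
Monday: 1932, 1960, 1988, 2016, 2044 → 5.

5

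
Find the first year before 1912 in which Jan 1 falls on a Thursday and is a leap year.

1880

Jan 1 advances by 2 weekdays after a leap year and by 1 after a common year.
1912: Jan 1 is Monday (leap).
1911: Sunday
1910: Saturday
1909: Friday
1908: Wednesday (leap)
1907: Tuesday
1906: Monday
1905: Sunday
1904: Friday (leap)
1903: Thursday
1902: Wednesday
1901: Tuesday
1900: Monday
1899: Sunday
1898: Saturday
1897: Friday
1896: Wednesday (leap)
1895: Tuesday
1894: Monday
1893: Sunday
1892: Friday (leap)
1891: Thursday
1890: Wednesday
1889: Tuesday
1888: Sunday (leap)
1887: Saturday
1886: Friday
1885: Thursday
1884: Tuesday (leap)
1883: Monday
1882: Sunday
1881: Saturday
1880: Thursday (leap)
1880 begins on a Thursday and is a leap year.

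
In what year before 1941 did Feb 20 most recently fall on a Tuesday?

From one year to the next, a fixed date's weekday advances by 1, or by 2 when a Feb 29 lies between the two dates.
1941: February 20 is Thursday.
1940: Tuesday (−2)
Feb 20 falls on a Tuesday in 1940.

1940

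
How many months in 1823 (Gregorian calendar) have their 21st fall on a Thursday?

1

Check the 21st of each month of 1823: Jan 21: Tue, Feb 21: Fri, Mar 21: Fri, Apr 21: Mon, May 21: Wed, Jun 21: Sat, Jul 21: Mon, Aug 21: Thu, Sep 21: Sun, Oct 21: Tue, Nov 21: Fri, Dec 21: Sun.
Thursday occurs in August — 1 month.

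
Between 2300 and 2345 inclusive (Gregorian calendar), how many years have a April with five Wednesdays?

April has 30 days; it has five Wednesdays when Wednesday falls among the first (month-length − 28) days — i.e. when April 1 is one of Wednesday/Tuesday.
April 1 by year: 2300:Sun 2301:Mon 2302:Tue✓ 2303:Wed✓ 2304:Fri 2305:Sat 2306:Sun 2307:Mon 2308:Wed✓ 2309:Thu 2310:Fri 2311:Sat 2312:Mon 2313:Tue✓ 2314:Wed✓ …(16 more)… 2331:Wed✓ 2332:Fri 2333:Sat 2334:Sun 2335:Mon 2336:Wed✓ 2337:Thu 2338:Fri 2339:Sat 2340:Mon 2341:Tue✓ 2342:Wed✓ 2343:Thu 2344:Sat 2345:Sun
Years with five Wednesdays: 2302, 2303, 2308, 2313, 2314, 2319, 2324, 2325, 2330, 2331, 2336, 2341, 2342 → 13.

13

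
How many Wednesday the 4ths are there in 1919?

1

Check the 4th of each month of 1919: Jan 4: Sat, Feb 4: Tue, Mar 4: Tue, Apr 4: Fri, May 4: Sun, Jun 4: Wed, Jul 4: Fri, Aug 4: Mon, Sep 4: Thu, Oct 4: Sat, Nov 4: Tue, Dec 4: Thu.
Wednesday occurs in June — 1 month.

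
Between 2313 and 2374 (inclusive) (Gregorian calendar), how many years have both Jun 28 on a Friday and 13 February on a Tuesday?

Check each year's weekday for Jun 28 and 13 February:
  2313: Sat/Thu  2314: Sun/Fri  2315: Mon/Sat  2316: Wed/Sun  2317: Thu/Tue  2318: Fri/Wed  2319: Sat/Thu  2320: Mon/Fri  2321: Tue/Sun  2322: Wed/Mon  2323: Thu/Tue  2324: Sat/Wed  2325: Sun/Fri  2326: Mon/Sat  …(34 more)…  2361: Wed/Mon  2362: Thu/Tue  2363: Fri/Wed  2364: Sun/Thu  2365: Mon/Sat  2366: Tue/Sun  2367: Wed/Mon  2368: Fri/Tue ✓  2369: Sat/Thu  2370: Sun/Fri  2371: Mon/Sat  2372: Wed/Sun  2373: Thu/Tue  2374: Fri/Wed
Both conditions hold in: 2340, 2368 — 2.

2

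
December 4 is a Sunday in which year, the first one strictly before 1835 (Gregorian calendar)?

1831

From one year to the next, a fixed date's weekday advances by 1, or by 2 when a Feb 29 lies between the two dates.
1835: December 4 is Friday.
1834: Thursday (−1)
1833: Wednesday (−1)
1832: Tuesday (−1)
1831: Sunday (−2)
December 4 falls on a Sunday in 1831.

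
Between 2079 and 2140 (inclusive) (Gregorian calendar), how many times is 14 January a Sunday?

Track 14 January's weekday year by year (advancing +1, or +2 across a Feb 29):
  2079: Sat  2080: Sun (+1) ✓  2081: Tue (+2)  2082: Wed (+1)  2083: Thu (+1)
  2084: Fri (+1)  2085: Sun (+2) ✓  2086: Mon (+1)  2087: Tue (+1)  2088: Wed (+1)
  2089: Fri (+2)  2090: Sat (+1)  2091: Sun (+1) ✓  2092: Mon (+1)  … (34 more years) …
  2127: Tue (+1)  2128: Wed (+1)  2129: Fri (+2)  2130: Sat (+1)  2131: Sun (+1) ✓
  2132: Mon (+1)  2133: Wed (+2)  2134: Thu (+1)  2135: Fri (+1)  2136: Sat (+1)
  2137: Mon (+2)  2138: Tue (+1)  2139: Wed (+1)  2140: Thu (+1)
Sunday years: 2080, 2085, 2091, 2103, 2114, 2120, 2125, 2131 — 8 in total.

8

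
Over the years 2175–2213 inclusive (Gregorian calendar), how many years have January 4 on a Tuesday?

4

Track January 4's weekday year by year (advancing +1, or +2 across a Feb 29):
  2175: Wed  2176: Thu (+1)  2177: Sat (+2)  2178: Sun (+1)  2179: Mon (+1)
  2180: Tue (+1) ✓  2181: Thu (+2)  2182: Fri (+1)  2183: Sat (+1)  2184: Sun (+1)
  2185: Tue (+2) ✓  2186: Wed (+1)  2187: Thu (+1)  2188: Fri (+1)  … (11 more years) …
  2200: Sat (+1)  2201: Sun (+1)  2202: Mon (+1)  2203: Tue (+1) ✓  2204: Wed (+1)
  2205: Fri (+2)  2206: Sat (+1)  2207: Sun (+1)  2208: Mon (+1)  2209: Wed (+2)
  2210: Thu (+1)  2211: Fri (+1)  2212: Sat (+1)  2213: Mon (+2)
Tuesday years: 2180, 2185, 2191, 2203 — 4 in total.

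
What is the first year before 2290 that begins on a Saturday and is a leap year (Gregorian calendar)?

2276

Jan 1 advances by 2 weekdays after a leap year and by 1 after a common year.
2290: Jan 1 is Wednesday.
2289: Tuesday
2288: Sunday (leap)
2287: Saturday
2286: Friday
2285: Thursday
2284: Tuesday (leap)
2283: Monday
2282: Sunday
2281: Saturday
2280: Thursday (leap)
2279: Wednesday
2278: Tuesday
2277: Monday
2276: Saturday (leap)
2276 begins on a Saturday and is a leap year.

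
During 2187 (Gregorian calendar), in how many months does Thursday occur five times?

A month of length L has five Thursdays iff its first Thursday is on day ≤ L−28 (so day 1–3 in a 31-day month, 1–2 in a 30-day month, day 1 in a leap February).
Checking each month of 2187: Jan starts Mon (31d); Feb starts Thu (28d); Mar starts Thu (31d) ✓; Apr starts Sun (30d); May starts Tue (31d) ✓; Jun starts Fri (30d); Jul starts Sun (31d); Aug starts Wed (31d) ✓; Sep starts Sat (30d); Oct starts Mon (31d); Nov starts Thu (30d) ✓; Dec starts Sat (31d).
Five-Thursday months: March, May, August, November → 4.

4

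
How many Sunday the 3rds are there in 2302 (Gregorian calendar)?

1

Check the 3rd of each month of 2302: Jan 3: Fri, Feb 3: Mon, Mar 3: Mon, Apr 3: Thu, May 3: Sat, Jun 3: Tue, Jul 3: Thu, Aug 3: Sun, Sep 3: Wed, Oct 3: Fri, Nov 3: Mon, Dec 3: Wed.
Sunday occurs in August — 1 month.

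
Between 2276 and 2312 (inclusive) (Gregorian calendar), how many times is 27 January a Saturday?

Track 27 January's weekday year by year (advancing +1, or +2 across a Feb 29):
  2276: Thu  2277: Sat (+2) ✓  2278: Sun (+1)  2279: Mon (+1)  2280: Tue (+1)
  2281: Thu (+2)  2282: Fri (+1)  2283: Sat (+1) ✓  2284: Sun (+1)  2285: Tue (+2)
  2286: Wed (+1)  2287: Thu (+1)  2288: Fri (+1)  2289: Sun (+2)  … (9 more years) …
  2299: Fri (+1)  2300: Sat (+1) ✓  2301: Sun (+1)  2302: Mon (+1)  2303: Tue (+1)
  2304: Wed (+1)  2305: Fri (+2)  2306: Sat (+1) ✓  2307: Sun (+1)  2308: Mon (+1)
  2309: Wed (+2)  2310: Thu (+1)  2311: Fri (+1)  2312: Sat (+1) ✓
Saturday years: 2277, 2283, 2294, 2300, 2306, 2312 — 6 in total.

6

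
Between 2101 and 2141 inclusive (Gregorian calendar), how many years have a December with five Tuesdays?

17

December has 31 days; it has five Tuesdays when Tuesday falls among the first (month-length − 28) days — i.e. when December 1 is one of Tuesday/Monday/Sunday.
December 1 by year: 2101:Thu 2102:Fri 2103:Sat 2104:Mon✓ 2105:Tue✓ 2106:Wed 2107:Thu 2108:Sat 2109:Sun✓ 2110:Mon✓ 2111:Tue✓ 2112:Thu 2113:Fri 2114:Sat 2115:Sun✓ …(11 more)… 2127:Mon✓ 2128:Wed 2129:Thu 2130:Fri 2131:Sat 2132:Mon✓ 2133:Tue✓ 2134:Wed 2135:Thu 2136:Sat 2137:Sun✓ 2138:Mon✓ 2139:Tue✓ 2140:Thu 2141:Fri
Years with five Tuesdays: 2104, 2105, 2109, 2110, 2111, 2115, 2116, 2120, 2121, 2122, 2126, 2127, 2132, 2133, 2137, 2138, 2139 → 17.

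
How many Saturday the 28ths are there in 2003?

Check the 28th of each month of 2003: Jan 28: Tue, Feb 28: Fri, Mar 28: Fri, Apr 28: Mon, May 28: Wed, Jun 28: Sat, Jul 28: Mon, Aug 28: Thu, Sep 28: Sun, Oct 28: Tue, Nov 28: Fri, Dec 28: Sun.
Saturday occurs in June — 1 month.

1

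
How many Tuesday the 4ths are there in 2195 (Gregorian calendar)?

1

Check the 4th of each month of 2195: Jan 4: Sun, Feb 4: Wed, Mar 4: Wed, Apr 4: Sat, May 4: Mon, Jun 4: Thu, Jul 4: Sat, Aug 4: Tue, Sep 4: Fri, Oct 4: Sun, Nov 4: Wed, Dec 4: Fri.
Tuesday occurs in August — 1 month.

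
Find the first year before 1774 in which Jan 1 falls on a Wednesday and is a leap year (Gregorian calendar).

Jan 1 advances by 2 weekdays after a leap year and by 1 after a common year.
1774: Jan 1 is Saturday.
1773: Friday
1772: Wednesday (leap)
1772 begins on a Wednesday and is a leap year.

1772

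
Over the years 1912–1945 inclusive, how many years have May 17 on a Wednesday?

Track May 17's weekday year by year (advancing +1, or +2 across a Feb 29):
  1912: Fri  1913: Sat (+1)  1914: Sun (+1)  1915: Mon (+1)  1916: Wed (+2) ✓
  1917: Thu (+1)  1918: Fri (+1)  1919: Sat (+1)  1920: Mon (+2)  1921: Tue (+1)
  1922: Wed (+1) ✓  1923: Thu (+1)  1924: Sat (+2)  1925: Sun (+1)  … (6 more years) …
  1932: Tue (+2)  1933: Wed (+1) ✓  1934: Thu (+1)  1935: Fri (+1)  1936: Sun (+2)
  1937: Mon (+1)  1938: Tue (+1)  1939: Wed (+1) ✓  1940: Fri (+2)  1941: Sat (+1)
  1942: Sun (+1)  1943: Mon (+1)  1944: Wed (+2) ✓  1945: Thu (+1)
Wednesday years: 1916, 1922, 1933, 1939, 1944 — 5 in total.

5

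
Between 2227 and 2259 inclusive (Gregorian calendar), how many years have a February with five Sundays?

February has 28 days (29 in leap years); it has five Sundays when Sunday falls among the first (month-length − 28) days — i.e. when February 1 is Sunday in a leap year (never in a common year).
February 1 by year: 2227:Thu 2228:Fri 2229:Sun 2230:Mon 2231:Tue 2232:Wed 2233:Fri 2234:Sat 2235:Sun 2236:Mon 2237:Wed 2238:Thu 2239:Fri 2240:Sat 2241:Mon …(3 more)… 2245:Sat 2246:Sun 2247:Mon 2248:Tue 2249:Thu 2250:Fri 2251:Sat 2252:Sun✓ 2253:Tue 2254:Wed 2255:Thu 2256:Fri 2257:Sun 2258:Mon 2259:Tue
Years with five Sundays: 2252 → 1.

1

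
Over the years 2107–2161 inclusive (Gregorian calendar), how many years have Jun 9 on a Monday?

Track Jun 9's weekday year by year (advancing +1, or +2 across a Feb 29):
  2107: Thu  2108: Sat (+2)  2109: Sun (+1)  2110: Mon (+1) ✓  2111: Tue (+1)
  2112: Thu (+2)  2113: Fri (+1)  2114: Sat (+1)  2115: Sun (+1)  2116: Tue (+2)
  2117: Wed (+1)  2118: Thu (+1)  2119: Fri (+1)  2120: Sun (+2)  … (27 more years) …
  2148: Sun (+2)  2149: Mon (+1) ✓  2150: Tue (+1)  2151: Wed (+1)  2152: Fri (+2)
  2153: Sat (+1)  2154: Sun (+1)  2155: Mon (+1) ✓  2156: Wed (+2)  2157: Thu (+1)
  2158: Fri (+1)  2159: Sat (+1)  2160: Mon (+2) ✓  2161: Tue (+1)
Monday years: 2110, 2121, 2127, 2132, 2138, 2149, 2155, 2160 — 8 in total.

8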